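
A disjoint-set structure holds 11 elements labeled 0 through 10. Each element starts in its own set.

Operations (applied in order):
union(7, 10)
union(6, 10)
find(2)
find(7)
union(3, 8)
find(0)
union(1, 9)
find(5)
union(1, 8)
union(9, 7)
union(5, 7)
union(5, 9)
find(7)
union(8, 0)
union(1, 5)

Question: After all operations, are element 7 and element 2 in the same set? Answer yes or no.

Answer: no

Derivation:
Step 1: union(7, 10) -> merged; set of 7 now {7, 10}
Step 2: union(6, 10) -> merged; set of 6 now {6, 7, 10}
Step 3: find(2) -> no change; set of 2 is {2}
Step 4: find(7) -> no change; set of 7 is {6, 7, 10}
Step 5: union(3, 8) -> merged; set of 3 now {3, 8}
Step 6: find(0) -> no change; set of 0 is {0}
Step 7: union(1, 9) -> merged; set of 1 now {1, 9}
Step 8: find(5) -> no change; set of 5 is {5}
Step 9: union(1, 8) -> merged; set of 1 now {1, 3, 8, 9}
Step 10: union(9, 7) -> merged; set of 9 now {1, 3, 6, 7, 8, 9, 10}
Step 11: union(5, 7) -> merged; set of 5 now {1, 3, 5, 6, 7, 8, 9, 10}
Step 12: union(5, 9) -> already same set; set of 5 now {1, 3, 5, 6, 7, 8, 9, 10}
Step 13: find(7) -> no change; set of 7 is {1, 3, 5, 6, 7, 8, 9, 10}
Step 14: union(8, 0) -> merged; set of 8 now {0, 1, 3, 5, 6, 7, 8, 9, 10}
Step 15: union(1, 5) -> already same set; set of 1 now {0, 1, 3, 5, 6, 7, 8, 9, 10}
Set of 7: {0, 1, 3, 5, 6, 7, 8, 9, 10}; 2 is not a member.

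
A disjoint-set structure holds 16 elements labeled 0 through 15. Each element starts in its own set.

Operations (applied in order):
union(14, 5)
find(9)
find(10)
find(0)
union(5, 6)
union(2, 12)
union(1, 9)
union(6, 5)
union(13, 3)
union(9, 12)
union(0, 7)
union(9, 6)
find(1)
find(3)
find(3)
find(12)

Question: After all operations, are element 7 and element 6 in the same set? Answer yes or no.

Step 1: union(14, 5) -> merged; set of 14 now {5, 14}
Step 2: find(9) -> no change; set of 9 is {9}
Step 3: find(10) -> no change; set of 10 is {10}
Step 4: find(0) -> no change; set of 0 is {0}
Step 5: union(5, 6) -> merged; set of 5 now {5, 6, 14}
Step 6: union(2, 12) -> merged; set of 2 now {2, 12}
Step 7: union(1, 9) -> merged; set of 1 now {1, 9}
Step 8: union(6, 5) -> already same set; set of 6 now {5, 6, 14}
Step 9: union(13, 3) -> merged; set of 13 now {3, 13}
Step 10: union(9, 12) -> merged; set of 9 now {1, 2, 9, 12}
Step 11: union(0, 7) -> merged; set of 0 now {0, 7}
Step 12: union(9, 6) -> merged; set of 9 now {1, 2, 5, 6, 9, 12, 14}
Step 13: find(1) -> no change; set of 1 is {1, 2, 5, 6, 9, 12, 14}
Step 14: find(3) -> no change; set of 3 is {3, 13}
Step 15: find(3) -> no change; set of 3 is {3, 13}
Step 16: find(12) -> no change; set of 12 is {1, 2, 5, 6, 9, 12, 14}
Set of 7: {0, 7}; 6 is not a member.

Answer: no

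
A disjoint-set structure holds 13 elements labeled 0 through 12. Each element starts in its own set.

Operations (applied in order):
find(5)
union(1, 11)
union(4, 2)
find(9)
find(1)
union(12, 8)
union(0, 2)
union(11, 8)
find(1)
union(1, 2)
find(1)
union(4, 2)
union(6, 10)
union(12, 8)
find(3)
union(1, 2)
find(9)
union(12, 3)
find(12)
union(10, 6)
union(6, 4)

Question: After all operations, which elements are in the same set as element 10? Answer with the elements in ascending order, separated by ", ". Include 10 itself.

Answer: 0, 1, 2, 3, 4, 6, 8, 10, 11, 12

Derivation:
Step 1: find(5) -> no change; set of 5 is {5}
Step 2: union(1, 11) -> merged; set of 1 now {1, 11}
Step 3: union(4, 2) -> merged; set of 4 now {2, 4}
Step 4: find(9) -> no change; set of 9 is {9}
Step 5: find(1) -> no change; set of 1 is {1, 11}
Step 6: union(12, 8) -> merged; set of 12 now {8, 12}
Step 7: union(0, 2) -> merged; set of 0 now {0, 2, 4}
Step 8: union(11, 8) -> merged; set of 11 now {1, 8, 11, 12}
Step 9: find(1) -> no change; set of 1 is {1, 8, 11, 12}
Step 10: union(1, 2) -> merged; set of 1 now {0, 1, 2, 4, 8, 11, 12}
Step 11: find(1) -> no change; set of 1 is {0, 1, 2, 4, 8, 11, 12}
Step 12: union(4, 2) -> already same set; set of 4 now {0, 1, 2, 4, 8, 11, 12}
Step 13: union(6, 10) -> merged; set of 6 now {6, 10}
Step 14: union(12, 8) -> already same set; set of 12 now {0, 1, 2, 4, 8, 11, 12}
Step 15: find(3) -> no change; set of 3 is {3}
Step 16: union(1, 2) -> already same set; set of 1 now {0, 1, 2, 4, 8, 11, 12}
Step 17: find(9) -> no change; set of 9 is {9}
Step 18: union(12, 3) -> merged; set of 12 now {0, 1, 2, 3, 4, 8, 11, 12}
Step 19: find(12) -> no change; set of 12 is {0, 1, 2, 3, 4, 8, 11, 12}
Step 20: union(10, 6) -> already same set; set of 10 now {6, 10}
Step 21: union(6, 4) -> merged; set of 6 now {0, 1, 2, 3, 4, 6, 8, 10, 11, 12}
Component of 10: {0, 1, 2, 3, 4, 6, 8, 10, 11, 12}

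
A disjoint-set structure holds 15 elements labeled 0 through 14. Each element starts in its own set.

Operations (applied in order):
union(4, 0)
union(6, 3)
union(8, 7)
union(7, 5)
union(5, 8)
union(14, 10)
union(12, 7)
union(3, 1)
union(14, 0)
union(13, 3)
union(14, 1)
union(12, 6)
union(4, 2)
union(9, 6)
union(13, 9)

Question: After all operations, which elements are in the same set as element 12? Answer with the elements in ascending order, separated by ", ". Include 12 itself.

Answer: 0, 1, 2, 3, 4, 5, 6, 7, 8, 9, 10, 12, 13, 14

Derivation:
Step 1: union(4, 0) -> merged; set of 4 now {0, 4}
Step 2: union(6, 3) -> merged; set of 6 now {3, 6}
Step 3: union(8, 7) -> merged; set of 8 now {7, 8}
Step 4: union(7, 5) -> merged; set of 7 now {5, 7, 8}
Step 5: union(5, 8) -> already same set; set of 5 now {5, 7, 8}
Step 6: union(14, 10) -> merged; set of 14 now {10, 14}
Step 7: union(12, 7) -> merged; set of 12 now {5, 7, 8, 12}
Step 8: union(3, 1) -> merged; set of 3 now {1, 3, 6}
Step 9: union(14, 0) -> merged; set of 14 now {0, 4, 10, 14}
Step 10: union(13, 3) -> merged; set of 13 now {1, 3, 6, 13}
Step 11: union(14, 1) -> merged; set of 14 now {0, 1, 3, 4, 6, 10, 13, 14}
Step 12: union(12, 6) -> merged; set of 12 now {0, 1, 3, 4, 5, 6, 7, 8, 10, 12, 13, 14}
Step 13: union(4, 2) -> merged; set of 4 now {0, 1, 2, 3, 4, 5, 6, 7, 8, 10, 12, 13, 14}
Step 14: union(9, 6) -> merged; set of 9 now {0, 1, 2, 3, 4, 5, 6, 7, 8, 9, 10, 12, 13, 14}
Step 15: union(13, 9) -> already same set; set of 13 now {0, 1, 2, 3, 4, 5, 6, 7, 8, 9, 10, 12, 13, 14}
Component of 12: {0, 1, 2, 3, 4, 5, 6, 7, 8, 9, 10, 12, 13, 14}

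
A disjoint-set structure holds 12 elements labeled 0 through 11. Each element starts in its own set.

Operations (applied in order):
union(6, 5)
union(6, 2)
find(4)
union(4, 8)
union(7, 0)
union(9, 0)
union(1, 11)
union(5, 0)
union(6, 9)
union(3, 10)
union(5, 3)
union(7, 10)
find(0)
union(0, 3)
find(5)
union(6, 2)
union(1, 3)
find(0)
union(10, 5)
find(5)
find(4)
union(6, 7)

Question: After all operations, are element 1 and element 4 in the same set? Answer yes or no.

Answer: no

Derivation:
Step 1: union(6, 5) -> merged; set of 6 now {5, 6}
Step 2: union(6, 2) -> merged; set of 6 now {2, 5, 6}
Step 3: find(4) -> no change; set of 4 is {4}
Step 4: union(4, 8) -> merged; set of 4 now {4, 8}
Step 5: union(7, 0) -> merged; set of 7 now {0, 7}
Step 6: union(9, 0) -> merged; set of 9 now {0, 7, 9}
Step 7: union(1, 11) -> merged; set of 1 now {1, 11}
Step 8: union(5, 0) -> merged; set of 5 now {0, 2, 5, 6, 7, 9}
Step 9: union(6, 9) -> already same set; set of 6 now {0, 2, 5, 6, 7, 9}
Step 10: union(3, 10) -> merged; set of 3 now {3, 10}
Step 11: union(5, 3) -> merged; set of 5 now {0, 2, 3, 5, 6, 7, 9, 10}
Step 12: union(7, 10) -> already same set; set of 7 now {0, 2, 3, 5, 6, 7, 9, 10}
Step 13: find(0) -> no change; set of 0 is {0, 2, 3, 5, 6, 7, 9, 10}
Step 14: union(0, 3) -> already same set; set of 0 now {0, 2, 3, 5, 6, 7, 9, 10}
Step 15: find(5) -> no change; set of 5 is {0, 2, 3, 5, 6, 7, 9, 10}
Step 16: union(6, 2) -> already same set; set of 6 now {0, 2, 3, 5, 6, 7, 9, 10}
Step 17: union(1, 3) -> merged; set of 1 now {0, 1, 2, 3, 5, 6, 7, 9, 10, 11}
Step 18: find(0) -> no change; set of 0 is {0, 1, 2, 3, 5, 6, 7, 9, 10, 11}
Step 19: union(10, 5) -> already same set; set of 10 now {0, 1, 2, 3, 5, 6, 7, 9, 10, 11}
Step 20: find(5) -> no change; set of 5 is {0, 1, 2, 3, 5, 6, 7, 9, 10, 11}
Step 21: find(4) -> no change; set of 4 is {4, 8}
Step 22: union(6, 7) -> already same set; set of 6 now {0, 1, 2, 3, 5, 6, 7, 9, 10, 11}
Set of 1: {0, 1, 2, 3, 5, 6, 7, 9, 10, 11}; 4 is not a member.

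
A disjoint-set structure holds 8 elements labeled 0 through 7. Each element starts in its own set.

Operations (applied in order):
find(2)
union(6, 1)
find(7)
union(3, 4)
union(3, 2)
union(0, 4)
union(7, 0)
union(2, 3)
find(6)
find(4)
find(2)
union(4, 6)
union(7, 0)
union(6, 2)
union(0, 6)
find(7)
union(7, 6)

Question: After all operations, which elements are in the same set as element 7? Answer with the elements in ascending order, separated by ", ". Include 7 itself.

Answer: 0, 1, 2, 3, 4, 6, 7

Derivation:
Step 1: find(2) -> no change; set of 2 is {2}
Step 2: union(6, 1) -> merged; set of 6 now {1, 6}
Step 3: find(7) -> no change; set of 7 is {7}
Step 4: union(3, 4) -> merged; set of 3 now {3, 4}
Step 5: union(3, 2) -> merged; set of 3 now {2, 3, 4}
Step 6: union(0, 4) -> merged; set of 0 now {0, 2, 3, 4}
Step 7: union(7, 0) -> merged; set of 7 now {0, 2, 3, 4, 7}
Step 8: union(2, 3) -> already same set; set of 2 now {0, 2, 3, 4, 7}
Step 9: find(6) -> no change; set of 6 is {1, 6}
Step 10: find(4) -> no change; set of 4 is {0, 2, 3, 4, 7}
Step 11: find(2) -> no change; set of 2 is {0, 2, 3, 4, 7}
Step 12: union(4, 6) -> merged; set of 4 now {0, 1, 2, 3, 4, 6, 7}
Step 13: union(7, 0) -> already same set; set of 7 now {0, 1, 2, 3, 4, 6, 7}
Step 14: union(6, 2) -> already same set; set of 6 now {0, 1, 2, 3, 4, 6, 7}
Step 15: union(0, 6) -> already same set; set of 0 now {0, 1, 2, 3, 4, 6, 7}
Step 16: find(7) -> no change; set of 7 is {0, 1, 2, 3, 4, 6, 7}
Step 17: union(7, 6) -> already same set; set of 7 now {0, 1, 2, 3, 4, 6, 7}
Component of 7: {0, 1, 2, 3, 4, 6, 7}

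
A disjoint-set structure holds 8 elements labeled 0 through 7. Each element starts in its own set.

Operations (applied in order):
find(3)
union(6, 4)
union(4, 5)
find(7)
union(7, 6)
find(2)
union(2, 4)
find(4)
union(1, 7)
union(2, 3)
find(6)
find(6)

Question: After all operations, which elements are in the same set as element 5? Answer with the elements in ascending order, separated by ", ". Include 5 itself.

Answer: 1, 2, 3, 4, 5, 6, 7

Derivation:
Step 1: find(3) -> no change; set of 3 is {3}
Step 2: union(6, 4) -> merged; set of 6 now {4, 6}
Step 3: union(4, 5) -> merged; set of 4 now {4, 5, 6}
Step 4: find(7) -> no change; set of 7 is {7}
Step 5: union(7, 6) -> merged; set of 7 now {4, 5, 6, 7}
Step 6: find(2) -> no change; set of 2 is {2}
Step 7: union(2, 4) -> merged; set of 2 now {2, 4, 5, 6, 7}
Step 8: find(4) -> no change; set of 4 is {2, 4, 5, 6, 7}
Step 9: union(1, 7) -> merged; set of 1 now {1, 2, 4, 5, 6, 7}
Step 10: union(2, 3) -> merged; set of 2 now {1, 2, 3, 4, 5, 6, 7}
Step 11: find(6) -> no change; set of 6 is {1, 2, 3, 4, 5, 6, 7}
Step 12: find(6) -> no change; set of 6 is {1, 2, 3, 4, 5, 6, 7}
Component of 5: {1, 2, 3, 4, 5, 6, 7}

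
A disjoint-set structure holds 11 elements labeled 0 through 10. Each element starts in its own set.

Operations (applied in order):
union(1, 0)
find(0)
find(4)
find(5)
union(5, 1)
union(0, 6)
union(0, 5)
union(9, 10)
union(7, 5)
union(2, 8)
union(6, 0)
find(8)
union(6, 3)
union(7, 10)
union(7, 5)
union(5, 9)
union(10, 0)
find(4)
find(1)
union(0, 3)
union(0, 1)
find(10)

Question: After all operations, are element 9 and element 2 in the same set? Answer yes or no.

Answer: no

Derivation:
Step 1: union(1, 0) -> merged; set of 1 now {0, 1}
Step 2: find(0) -> no change; set of 0 is {0, 1}
Step 3: find(4) -> no change; set of 4 is {4}
Step 4: find(5) -> no change; set of 5 is {5}
Step 5: union(5, 1) -> merged; set of 5 now {0, 1, 5}
Step 6: union(0, 6) -> merged; set of 0 now {0, 1, 5, 6}
Step 7: union(0, 5) -> already same set; set of 0 now {0, 1, 5, 6}
Step 8: union(9, 10) -> merged; set of 9 now {9, 10}
Step 9: union(7, 5) -> merged; set of 7 now {0, 1, 5, 6, 7}
Step 10: union(2, 8) -> merged; set of 2 now {2, 8}
Step 11: union(6, 0) -> already same set; set of 6 now {0, 1, 5, 6, 7}
Step 12: find(8) -> no change; set of 8 is {2, 8}
Step 13: union(6, 3) -> merged; set of 6 now {0, 1, 3, 5, 6, 7}
Step 14: union(7, 10) -> merged; set of 7 now {0, 1, 3, 5, 6, 7, 9, 10}
Step 15: union(7, 5) -> already same set; set of 7 now {0, 1, 3, 5, 6, 7, 9, 10}
Step 16: union(5, 9) -> already same set; set of 5 now {0, 1, 3, 5, 6, 7, 9, 10}
Step 17: union(10, 0) -> already same set; set of 10 now {0, 1, 3, 5, 6, 7, 9, 10}
Step 18: find(4) -> no change; set of 4 is {4}
Step 19: find(1) -> no change; set of 1 is {0, 1, 3, 5, 6, 7, 9, 10}
Step 20: union(0, 3) -> already same set; set of 0 now {0, 1, 3, 5, 6, 7, 9, 10}
Step 21: union(0, 1) -> already same set; set of 0 now {0, 1, 3, 5, 6, 7, 9, 10}
Step 22: find(10) -> no change; set of 10 is {0, 1, 3, 5, 6, 7, 9, 10}
Set of 9: {0, 1, 3, 5, 6, 7, 9, 10}; 2 is not a member.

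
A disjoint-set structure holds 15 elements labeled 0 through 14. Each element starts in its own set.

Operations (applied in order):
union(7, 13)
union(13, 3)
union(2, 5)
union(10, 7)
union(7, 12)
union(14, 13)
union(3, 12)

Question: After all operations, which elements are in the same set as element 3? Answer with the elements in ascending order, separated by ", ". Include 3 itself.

Answer: 3, 7, 10, 12, 13, 14

Derivation:
Step 1: union(7, 13) -> merged; set of 7 now {7, 13}
Step 2: union(13, 3) -> merged; set of 13 now {3, 7, 13}
Step 3: union(2, 5) -> merged; set of 2 now {2, 5}
Step 4: union(10, 7) -> merged; set of 10 now {3, 7, 10, 13}
Step 5: union(7, 12) -> merged; set of 7 now {3, 7, 10, 12, 13}
Step 6: union(14, 13) -> merged; set of 14 now {3, 7, 10, 12, 13, 14}
Step 7: union(3, 12) -> already same set; set of 3 now {3, 7, 10, 12, 13, 14}
Component of 3: {3, 7, 10, 12, 13, 14}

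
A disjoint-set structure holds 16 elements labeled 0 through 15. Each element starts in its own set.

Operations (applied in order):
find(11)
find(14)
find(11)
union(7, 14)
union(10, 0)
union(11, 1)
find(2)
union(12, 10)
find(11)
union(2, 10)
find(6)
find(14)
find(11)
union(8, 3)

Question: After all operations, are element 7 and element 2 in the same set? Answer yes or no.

Step 1: find(11) -> no change; set of 11 is {11}
Step 2: find(14) -> no change; set of 14 is {14}
Step 3: find(11) -> no change; set of 11 is {11}
Step 4: union(7, 14) -> merged; set of 7 now {7, 14}
Step 5: union(10, 0) -> merged; set of 10 now {0, 10}
Step 6: union(11, 1) -> merged; set of 11 now {1, 11}
Step 7: find(2) -> no change; set of 2 is {2}
Step 8: union(12, 10) -> merged; set of 12 now {0, 10, 12}
Step 9: find(11) -> no change; set of 11 is {1, 11}
Step 10: union(2, 10) -> merged; set of 2 now {0, 2, 10, 12}
Step 11: find(6) -> no change; set of 6 is {6}
Step 12: find(14) -> no change; set of 14 is {7, 14}
Step 13: find(11) -> no change; set of 11 is {1, 11}
Step 14: union(8, 3) -> merged; set of 8 now {3, 8}
Set of 7: {7, 14}; 2 is not a member.

Answer: no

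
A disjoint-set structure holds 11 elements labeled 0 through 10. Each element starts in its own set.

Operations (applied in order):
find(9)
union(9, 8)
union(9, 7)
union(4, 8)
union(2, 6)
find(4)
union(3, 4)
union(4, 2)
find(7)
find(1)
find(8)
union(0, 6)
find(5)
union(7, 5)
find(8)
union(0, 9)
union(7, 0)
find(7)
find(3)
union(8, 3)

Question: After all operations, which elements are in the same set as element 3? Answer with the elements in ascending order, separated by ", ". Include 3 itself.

Step 1: find(9) -> no change; set of 9 is {9}
Step 2: union(9, 8) -> merged; set of 9 now {8, 9}
Step 3: union(9, 7) -> merged; set of 9 now {7, 8, 9}
Step 4: union(4, 8) -> merged; set of 4 now {4, 7, 8, 9}
Step 5: union(2, 6) -> merged; set of 2 now {2, 6}
Step 6: find(4) -> no change; set of 4 is {4, 7, 8, 9}
Step 7: union(3, 4) -> merged; set of 3 now {3, 4, 7, 8, 9}
Step 8: union(4, 2) -> merged; set of 4 now {2, 3, 4, 6, 7, 8, 9}
Step 9: find(7) -> no change; set of 7 is {2, 3, 4, 6, 7, 8, 9}
Step 10: find(1) -> no change; set of 1 is {1}
Step 11: find(8) -> no change; set of 8 is {2, 3, 4, 6, 7, 8, 9}
Step 12: union(0, 6) -> merged; set of 0 now {0, 2, 3, 4, 6, 7, 8, 9}
Step 13: find(5) -> no change; set of 5 is {5}
Step 14: union(7, 5) -> merged; set of 7 now {0, 2, 3, 4, 5, 6, 7, 8, 9}
Step 15: find(8) -> no change; set of 8 is {0, 2, 3, 4, 5, 6, 7, 8, 9}
Step 16: union(0, 9) -> already same set; set of 0 now {0, 2, 3, 4, 5, 6, 7, 8, 9}
Step 17: union(7, 0) -> already same set; set of 7 now {0, 2, 3, 4, 5, 6, 7, 8, 9}
Step 18: find(7) -> no change; set of 7 is {0, 2, 3, 4, 5, 6, 7, 8, 9}
Step 19: find(3) -> no change; set of 3 is {0, 2, 3, 4, 5, 6, 7, 8, 9}
Step 20: union(8, 3) -> already same set; set of 8 now {0, 2, 3, 4, 5, 6, 7, 8, 9}
Component of 3: {0, 2, 3, 4, 5, 6, 7, 8, 9}

Answer: 0, 2, 3, 4, 5, 6, 7, 8, 9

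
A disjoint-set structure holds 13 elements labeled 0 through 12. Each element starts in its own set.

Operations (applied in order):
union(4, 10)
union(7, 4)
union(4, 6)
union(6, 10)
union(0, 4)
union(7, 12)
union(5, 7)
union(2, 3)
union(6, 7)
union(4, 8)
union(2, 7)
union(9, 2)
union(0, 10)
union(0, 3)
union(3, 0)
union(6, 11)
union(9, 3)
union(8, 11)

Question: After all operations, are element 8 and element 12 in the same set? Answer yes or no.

Answer: yes

Derivation:
Step 1: union(4, 10) -> merged; set of 4 now {4, 10}
Step 2: union(7, 4) -> merged; set of 7 now {4, 7, 10}
Step 3: union(4, 6) -> merged; set of 4 now {4, 6, 7, 10}
Step 4: union(6, 10) -> already same set; set of 6 now {4, 6, 7, 10}
Step 5: union(0, 4) -> merged; set of 0 now {0, 4, 6, 7, 10}
Step 6: union(7, 12) -> merged; set of 7 now {0, 4, 6, 7, 10, 12}
Step 7: union(5, 7) -> merged; set of 5 now {0, 4, 5, 6, 7, 10, 12}
Step 8: union(2, 3) -> merged; set of 2 now {2, 3}
Step 9: union(6, 7) -> already same set; set of 6 now {0, 4, 5, 6, 7, 10, 12}
Step 10: union(4, 8) -> merged; set of 4 now {0, 4, 5, 6, 7, 8, 10, 12}
Step 11: union(2, 7) -> merged; set of 2 now {0, 2, 3, 4, 5, 6, 7, 8, 10, 12}
Step 12: union(9, 2) -> merged; set of 9 now {0, 2, 3, 4, 5, 6, 7, 8, 9, 10, 12}
Step 13: union(0, 10) -> already same set; set of 0 now {0, 2, 3, 4, 5, 6, 7, 8, 9, 10, 12}
Step 14: union(0, 3) -> already same set; set of 0 now {0, 2, 3, 4, 5, 6, 7, 8, 9, 10, 12}
Step 15: union(3, 0) -> already same set; set of 3 now {0, 2, 3, 4, 5, 6, 7, 8, 9, 10, 12}
Step 16: union(6, 11) -> merged; set of 6 now {0, 2, 3, 4, 5, 6, 7, 8, 9, 10, 11, 12}
Step 17: union(9, 3) -> already same set; set of 9 now {0, 2, 3, 4, 5, 6, 7, 8, 9, 10, 11, 12}
Step 18: union(8, 11) -> already same set; set of 8 now {0, 2, 3, 4, 5, 6, 7, 8, 9, 10, 11, 12}
Set of 8: {0, 2, 3, 4, 5, 6, 7, 8, 9, 10, 11, 12}; 12 is a member.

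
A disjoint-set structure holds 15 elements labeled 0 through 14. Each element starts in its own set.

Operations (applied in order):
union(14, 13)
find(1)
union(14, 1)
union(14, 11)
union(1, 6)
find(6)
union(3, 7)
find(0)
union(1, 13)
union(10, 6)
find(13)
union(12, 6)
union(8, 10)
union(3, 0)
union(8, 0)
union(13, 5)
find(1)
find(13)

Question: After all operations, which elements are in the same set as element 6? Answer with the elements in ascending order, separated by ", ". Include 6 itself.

Step 1: union(14, 13) -> merged; set of 14 now {13, 14}
Step 2: find(1) -> no change; set of 1 is {1}
Step 3: union(14, 1) -> merged; set of 14 now {1, 13, 14}
Step 4: union(14, 11) -> merged; set of 14 now {1, 11, 13, 14}
Step 5: union(1, 6) -> merged; set of 1 now {1, 6, 11, 13, 14}
Step 6: find(6) -> no change; set of 6 is {1, 6, 11, 13, 14}
Step 7: union(3, 7) -> merged; set of 3 now {3, 7}
Step 8: find(0) -> no change; set of 0 is {0}
Step 9: union(1, 13) -> already same set; set of 1 now {1, 6, 11, 13, 14}
Step 10: union(10, 6) -> merged; set of 10 now {1, 6, 10, 11, 13, 14}
Step 11: find(13) -> no change; set of 13 is {1, 6, 10, 11, 13, 14}
Step 12: union(12, 6) -> merged; set of 12 now {1, 6, 10, 11, 12, 13, 14}
Step 13: union(8, 10) -> merged; set of 8 now {1, 6, 8, 10, 11, 12, 13, 14}
Step 14: union(3, 0) -> merged; set of 3 now {0, 3, 7}
Step 15: union(8, 0) -> merged; set of 8 now {0, 1, 3, 6, 7, 8, 10, 11, 12, 13, 14}
Step 16: union(13, 5) -> merged; set of 13 now {0, 1, 3, 5, 6, 7, 8, 10, 11, 12, 13, 14}
Step 17: find(1) -> no change; set of 1 is {0, 1, 3, 5, 6, 7, 8, 10, 11, 12, 13, 14}
Step 18: find(13) -> no change; set of 13 is {0, 1, 3, 5, 6, 7, 8, 10, 11, 12, 13, 14}
Component of 6: {0, 1, 3, 5, 6, 7, 8, 10, 11, 12, 13, 14}

Answer: 0, 1, 3, 5, 6, 7, 8, 10, 11, 12, 13, 14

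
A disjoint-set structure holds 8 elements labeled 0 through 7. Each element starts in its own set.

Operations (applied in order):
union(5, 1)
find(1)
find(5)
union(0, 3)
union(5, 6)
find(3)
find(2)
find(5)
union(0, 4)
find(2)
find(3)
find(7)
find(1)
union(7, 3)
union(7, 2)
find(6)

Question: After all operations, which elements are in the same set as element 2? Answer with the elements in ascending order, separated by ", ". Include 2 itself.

Step 1: union(5, 1) -> merged; set of 5 now {1, 5}
Step 2: find(1) -> no change; set of 1 is {1, 5}
Step 3: find(5) -> no change; set of 5 is {1, 5}
Step 4: union(0, 3) -> merged; set of 0 now {0, 3}
Step 5: union(5, 6) -> merged; set of 5 now {1, 5, 6}
Step 6: find(3) -> no change; set of 3 is {0, 3}
Step 7: find(2) -> no change; set of 2 is {2}
Step 8: find(5) -> no change; set of 5 is {1, 5, 6}
Step 9: union(0, 4) -> merged; set of 0 now {0, 3, 4}
Step 10: find(2) -> no change; set of 2 is {2}
Step 11: find(3) -> no change; set of 3 is {0, 3, 4}
Step 12: find(7) -> no change; set of 7 is {7}
Step 13: find(1) -> no change; set of 1 is {1, 5, 6}
Step 14: union(7, 3) -> merged; set of 7 now {0, 3, 4, 7}
Step 15: union(7, 2) -> merged; set of 7 now {0, 2, 3, 4, 7}
Step 16: find(6) -> no change; set of 6 is {1, 5, 6}
Component of 2: {0, 2, 3, 4, 7}

Answer: 0, 2, 3, 4, 7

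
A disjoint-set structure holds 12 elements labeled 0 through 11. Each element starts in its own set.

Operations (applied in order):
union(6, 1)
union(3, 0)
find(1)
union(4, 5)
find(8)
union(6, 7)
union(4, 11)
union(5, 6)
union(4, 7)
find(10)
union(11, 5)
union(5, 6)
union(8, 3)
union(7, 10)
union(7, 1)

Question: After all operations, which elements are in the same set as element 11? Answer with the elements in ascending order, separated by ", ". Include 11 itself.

Step 1: union(6, 1) -> merged; set of 6 now {1, 6}
Step 2: union(3, 0) -> merged; set of 3 now {0, 3}
Step 3: find(1) -> no change; set of 1 is {1, 6}
Step 4: union(4, 5) -> merged; set of 4 now {4, 5}
Step 5: find(8) -> no change; set of 8 is {8}
Step 6: union(6, 7) -> merged; set of 6 now {1, 6, 7}
Step 7: union(4, 11) -> merged; set of 4 now {4, 5, 11}
Step 8: union(5, 6) -> merged; set of 5 now {1, 4, 5, 6, 7, 11}
Step 9: union(4, 7) -> already same set; set of 4 now {1, 4, 5, 6, 7, 11}
Step 10: find(10) -> no change; set of 10 is {10}
Step 11: union(11, 5) -> already same set; set of 11 now {1, 4, 5, 6, 7, 11}
Step 12: union(5, 6) -> already same set; set of 5 now {1, 4, 5, 6, 7, 11}
Step 13: union(8, 3) -> merged; set of 8 now {0, 3, 8}
Step 14: union(7, 10) -> merged; set of 7 now {1, 4, 5, 6, 7, 10, 11}
Step 15: union(7, 1) -> already same set; set of 7 now {1, 4, 5, 6, 7, 10, 11}
Component of 11: {1, 4, 5, 6, 7, 10, 11}

Answer: 1, 4, 5, 6, 7, 10, 11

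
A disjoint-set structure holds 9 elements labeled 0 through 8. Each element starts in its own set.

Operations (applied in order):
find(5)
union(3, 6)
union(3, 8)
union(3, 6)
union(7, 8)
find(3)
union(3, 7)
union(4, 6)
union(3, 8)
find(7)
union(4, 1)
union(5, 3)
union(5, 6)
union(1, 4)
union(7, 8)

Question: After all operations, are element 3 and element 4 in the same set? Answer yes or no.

Step 1: find(5) -> no change; set of 5 is {5}
Step 2: union(3, 6) -> merged; set of 3 now {3, 6}
Step 3: union(3, 8) -> merged; set of 3 now {3, 6, 8}
Step 4: union(3, 6) -> already same set; set of 3 now {3, 6, 8}
Step 5: union(7, 8) -> merged; set of 7 now {3, 6, 7, 8}
Step 6: find(3) -> no change; set of 3 is {3, 6, 7, 8}
Step 7: union(3, 7) -> already same set; set of 3 now {3, 6, 7, 8}
Step 8: union(4, 6) -> merged; set of 4 now {3, 4, 6, 7, 8}
Step 9: union(3, 8) -> already same set; set of 3 now {3, 4, 6, 7, 8}
Step 10: find(7) -> no change; set of 7 is {3, 4, 6, 7, 8}
Step 11: union(4, 1) -> merged; set of 4 now {1, 3, 4, 6, 7, 8}
Step 12: union(5, 3) -> merged; set of 5 now {1, 3, 4, 5, 6, 7, 8}
Step 13: union(5, 6) -> already same set; set of 5 now {1, 3, 4, 5, 6, 7, 8}
Step 14: union(1, 4) -> already same set; set of 1 now {1, 3, 4, 5, 6, 7, 8}
Step 15: union(7, 8) -> already same set; set of 7 now {1, 3, 4, 5, 6, 7, 8}
Set of 3: {1, 3, 4, 5, 6, 7, 8}; 4 is a member.

Answer: yes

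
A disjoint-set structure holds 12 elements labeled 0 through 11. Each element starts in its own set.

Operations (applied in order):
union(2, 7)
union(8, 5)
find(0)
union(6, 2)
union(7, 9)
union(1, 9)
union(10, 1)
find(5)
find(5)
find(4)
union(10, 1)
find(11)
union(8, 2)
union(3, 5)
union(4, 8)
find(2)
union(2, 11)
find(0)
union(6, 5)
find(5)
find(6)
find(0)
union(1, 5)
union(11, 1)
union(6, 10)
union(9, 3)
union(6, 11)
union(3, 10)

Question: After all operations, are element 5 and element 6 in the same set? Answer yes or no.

Step 1: union(2, 7) -> merged; set of 2 now {2, 7}
Step 2: union(8, 5) -> merged; set of 8 now {5, 8}
Step 3: find(0) -> no change; set of 0 is {0}
Step 4: union(6, 2) -> merged; set of 6 now {2, 6, 7}
Step 5: union(7, 9) -> merged; set of 7 now {2, 6, 7, 9}
Step 6: union(1, 9) -> merged; set of 1 now {1, 2, 6, 7, 9}
Step 7: union(10, 1) -> merged; set of 10 now {1, 2, 6, 7, 9, 10}
Step 8: find(5) -> no change; set of 5 is {5, 8}
Step 9: find(5) -> no change; set of 5 is {5, 8}
Step 10: find(4) -> no change; set of 4 is {4}
Step 11: union(10, 1) -> already same set; set of 10 now {1, 2, 6, 7, 9, 10}
Step 12: find(11) -> no change; set of 11 is {11}
Step 13: union(8, 2) -> merged; set of 8 now {1, 2, 5, 6, 7, 8, 9, 10}
Step 14: union(3, 5) -> merged; set of 3 now {1, 2, 3, 5, 6, 7, 8, 9, 10}
Step 15: union(4, 8) -> merged; set of 4 now {1, 2, 3, 4, 5, 6, 7, 8, 9, 10}
Step 16: find(2) -> no change; set of 2 is {1, 2, 3, 4, 5, 6, 7, 8, 9, 10}
Step 17: union(2, 11) -> merged; set of 2 now {1, 2, 3, 4, 5, 6, 7, 8, 9, 10, 11}
Step 18: find(0) -> no change; set of 0 is {0}
Step 19: union(6, 5) -> already same set; set of 6 now {1, 2, 3, 4, 5, 6, 7, 8, 9, 10, 11}
Step 20: find(5) -> no change; set of 5 is {1, 2, 3, 4, 5, 6, 7, 8, 9, 10, 11}
Step 21: find(6) -> no change; set of 6 is {1, 2, 3, 4, 5, 6, 7, 8, 9, 10, 11}
Step 22: find(0) -> no change; set of 0 is {0}
Step 23: union(1, 5) -> already same set; set of 1 now {1, 2, 3, 4, 5, 6, 7, 8, 9, 10, 11}
Step 24: union(11, 1) -> already same set; set of 11 now {1, 2, 3, 4, 5, 6, 7, 8, 9, 10, 11}
Step 25: union(6, 10) -> already same set; set of 6 now {1, 2, 3, 4, 5, 6, 7, 8, 9, 10, 11}
Step 26: union(9, 3) -> already same set; set of 9 now {1, 2, 3, 4, 5, 6, 7, 8, 9, 10, 11}
Step 27: union(6, 11) -> already same set; set of 6 now {1, 2, 3, 4, 5, 6, 7, 8, 9, 10, 11}
Step 28: union(3, 10) -> already same set; set of 3 now {1, 2, 3, 4, 5, 6, 7, 8, 9, 10, 11}
Set of 5: {1, 2, 3, 4, 5, 6, 7, 8, 9, 10, 11}; 6 is a member.

Answer: yes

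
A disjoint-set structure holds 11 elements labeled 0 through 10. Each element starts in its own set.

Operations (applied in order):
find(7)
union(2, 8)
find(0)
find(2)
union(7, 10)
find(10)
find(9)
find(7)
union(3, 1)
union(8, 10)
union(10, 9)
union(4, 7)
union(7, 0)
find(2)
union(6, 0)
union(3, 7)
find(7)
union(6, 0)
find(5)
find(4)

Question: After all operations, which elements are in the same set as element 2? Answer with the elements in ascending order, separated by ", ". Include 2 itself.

Step 1: find(7) -> no change; set of 7 is {7}
Step 2: union(2, 8) -> merged; set of 2 now {2, 8}
Step 3: find(0) -> no change; set of 0 is {0}
Step 4: find(2) -> no change; set of 2 is {2, 8}
Step 5: union(7, 10) -> merged; set of 7 now {7, 10}
Step 6: find(10) -> no change; set of 10 is {7, 10}
Step 7: find(9) -> no change; set of 9 is {9}
Step 8: find(7) -> no change; set of 7 is {7, 10}
Step 9: union(3, 1) -> merged; set of 3 now {1, 3}
Step 10: union(8, 10) -> merged; set of 8 now {2, 7, 8, 10}
Step 11: union(10, 9) -> merged; set of 10 now {2, 7, 8, 9, 10}
Step 12: union(4, 7) -> merged; set of 4 now {2, 4, 7, 8, 9, 10}
Step 13: union(7, 0) -> merged; set of 7 now {0, 2, 4, 7, 8, 9, 10}
Step 14: find(2) -> no change; set of 2 is {0, 2, 4, 7, 8, 9, 10}
Step 15: union(6, 0) -> merged; set of 6 now {0, 2, 4, 6, 7, 8, 9, 10}
Step 16: union(3, 7) -> merged; set of 3 now {0, 1, 2, 3, 4, 6, 7, 8, 9, 10}
Step 17: find(7) -> no change; set of 7 is {0, 1, 2, 3, 4, 6, 7, 8, 9, 10}
Step 18: union(6, 0) -> already same set; set of 6 now {0, 1, 2, 3, 4, 6, 7, 8, 9, 10}
Step 19: find(5) -> no change; set of 5 is {5}
Step 20: find(4) -> no change; set of 4 is {0, 1, 2, 3, 4, 6, 7, 8, 9, 10}
Component of 2: {0, 1, 2, 3, 4, 6, 7, 8, 9, 10}

Answer: 0, 1, 2, 3, 4, 6, 7, 8, 9, 10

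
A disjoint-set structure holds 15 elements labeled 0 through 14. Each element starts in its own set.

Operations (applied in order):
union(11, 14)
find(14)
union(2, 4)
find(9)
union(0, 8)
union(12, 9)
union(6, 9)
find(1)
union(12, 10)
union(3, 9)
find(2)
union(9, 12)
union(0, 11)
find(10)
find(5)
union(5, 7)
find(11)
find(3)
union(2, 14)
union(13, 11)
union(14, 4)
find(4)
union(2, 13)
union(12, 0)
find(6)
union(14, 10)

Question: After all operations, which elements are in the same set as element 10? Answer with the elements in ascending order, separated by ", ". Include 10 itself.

Step 1: union(11, 14) -> merged; set of 11 now {11, 14}
Step 2: find(14) -> no change; set of 14 is {11, 14}
Step 3: union(2, 4) -> merged; set of 2 now {2, 4}
Step 4: find(9) -> no change; set of 9 is {9}
Step 5: union(0, 8) -> merged; set of 0 now {0, 8}
Step 6: union(12, 9) -> merged; set of 12 now {9, 12}
Step 7: union(6, 9) -> merged; set of 6 now {6, 9, 12}
Step 8: find(1) -> no change; set of 1 is {1}
Step 9: union(12, 10) -> merged; set of 12 now {6, 9, 10, 12}
Step 10: union(3, 9) -> merged; set of 3 now {3, 6, 9, 10, 12}
Step 11: find(2) -> no change; set of 2 is {2, 4}
Step 12: union(9, 12) -> already same set; set of 9 now {3, 6, 9, 10, 12}
Step 13: union(0, 11) -> merged; set of 0 now {0, 8, 11, 14}
Step 14: find(10) -> no change; set of 10 is {3, 6, 9, 10, 12}
Step 15: find(5) -> no change; set of 5 is {5}
Step 16: union(5, 7) -> merged; set of 5 now {5, 7}
Step 17: find(11) -> no change; set of 11 is {0, 8, 11, 14}
Step 18: find(3) -> no change; set of 3 is {3, 6, 9, 10, 12}
Step 19: union(2, 14) -> merged; set of 2 now {0, 2, 4, 8, 11, 14}
Step 20: union(13, 11) -> merged; set of 13 now {0, 2, 4, 8, 11, 13, 14}
Step 21: union(14, 4) -> already same set; set of 14 now {0, 2, 4, 8, 11, 13, 14}
Step 22: find(4) -> no change; set of 4 is {0, 2, 4, 8, 11, 13, 14}
Step 23: union(2, 13) -> already same set; set of 2 now {0, 2, 4, 8, 11, 13, 14}
Step 24: union(12, 0) -> merged; set of 12 now {0, 2, 3, 4, 6, 8, 9, 10, 11, 12, 13, 14}
Step 25: find(6) -> no change; set of 6 is {0, 2, 3, 4, 6, 8, 9, 10, 11, 12, 13, 14}
Step 26: union(14, 10) -> already same set; set of 14 now {0, 2, 3, 4, 6, 8, 9, 10, 11, 12, 13, 14}
Component of 10: {0, 2, 3, 4, 6, 8, 9, 10, 11, 12, 13, 14}

Answer: 0, 2, 3, 4, 6, 8, 9, 10, 11, 12, 13, 14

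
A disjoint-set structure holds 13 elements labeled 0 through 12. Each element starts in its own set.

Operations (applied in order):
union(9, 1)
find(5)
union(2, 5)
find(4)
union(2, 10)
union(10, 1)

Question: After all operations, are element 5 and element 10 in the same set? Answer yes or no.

Step 1: union(9, 1) -> merged; set of 9 now {1, 9}
Step 2: find(5) -> no change; set of 5 is {5}
Step 3: union(2, 5) -> merged; set of 2 now {2, 5}
Step 4: find(4) -> no change; set of 4 is {4}
Step 5: union(2, 10) -> merged; set of 2 now {2, 5, 10}
Step 6: union(10, 1) -> merged; set of 10 now {1, 2, 5, 9, 10}
Set of 5: {1, 2, 5, 9, 10}; 10 is a member.

Answer: yes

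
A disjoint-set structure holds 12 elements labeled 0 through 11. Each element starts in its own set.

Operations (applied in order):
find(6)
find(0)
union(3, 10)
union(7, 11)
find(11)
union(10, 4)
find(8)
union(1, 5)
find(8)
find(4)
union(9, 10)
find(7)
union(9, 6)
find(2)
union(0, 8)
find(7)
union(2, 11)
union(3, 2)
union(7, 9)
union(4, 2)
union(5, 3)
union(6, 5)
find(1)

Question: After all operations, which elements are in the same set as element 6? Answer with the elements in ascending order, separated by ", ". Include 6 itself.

Answer: 1, 2, 3, 4, 5, 6, 7, 9, 10, 11

Derivation:
Step 1: find(6) -> no change; set of 6 is {6}
Step 2: find(0) -> no change; set of 0 is {0}
Step 3: union(3, 10) -> merged; set of 3 now {3, 10}
Step 4: union(7, 11) -> merged; set of 7 now {7, 11}
Step 5: find(11) -> no change; set of 11 is {7, 11}
Step 6: union(10, 4) -> merged; set of 10 now {3, 4, 10}
Step 7: find(8) -> no change; set of 8 is {8}
Step 8: union(1, 5) -> merged; set of 1 now {1, 5}
Step 9: find(8) -> no change; set of 8 is {8}
Step 10: find(4) -> no change; set of 4 is {3, 4, 10}
Step 11: union(9, 10) -> merged; set of 9 now {3, 4, 9, 10}
Step 12: find(7) -> no change; set of 7 is {7, 11}
Step 13: union(9, 6) -> merged; set of 9 now {3, 4, 6, 9, 10}
Step 14: find(2) -> no change; set of 2 is {2}
Step 15: union(0, 8) -> merged; set of 0 now {0, 8}
Step 16: find(7) -> no change; set of 7 is {7, 11}
Step 17: union(2, 11) -> merged; set of 2 now {2, 7, 11}
Step 18: union(3, 2) -> merged; set of 3 now {2, 3, 4, 6, 7, 9, 10, 11}
Step 19: union(7, 9) -> already same set; set of 7 now {2, 3, 4, 6, 7, 9, 10, 11}
Step 20: union(4, 2) -> already same set; set of 4 now {2, 3, 4, 6, 7, 9, 10, 11}
Step 21: union(5, 3) -> merged; set of 5 now {1, 2, 3, 4, 5, 6, 7, 9, 10, 11}
Step 22: union(6, 5) -> already same set; set of 6 now {1, 2, 3, 4, 5, 6, 7, 9, 10, 11}
Step 23: find(1) -> no change; set of 1 is {1, 2, 3, 4, 5, 6, 7, 9, 10, 11}
Component of 6: {1, 2, 3, 4, 5, 6, 7, 9, 10, 11}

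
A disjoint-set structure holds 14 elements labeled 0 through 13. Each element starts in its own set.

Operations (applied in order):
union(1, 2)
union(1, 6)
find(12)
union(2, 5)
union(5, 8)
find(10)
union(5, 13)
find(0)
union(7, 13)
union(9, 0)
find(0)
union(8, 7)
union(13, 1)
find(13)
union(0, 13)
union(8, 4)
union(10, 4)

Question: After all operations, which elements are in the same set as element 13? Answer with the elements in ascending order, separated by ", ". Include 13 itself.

Answer: 0, 1, 2, 4, 5, 6, 7, 8, 9, 10, 13

Derivation:
Step 1: union(1, 2) -> merged; set of 1 now {1, 2}
Step 2: union(1, 6) -> merged; set of 1 now {1, 2, 6}
Step 3: find(12) -> no change; set of 12 is {12}
Step 4: union(2, 5) -> merged; set of 2 now {1, 2, 5, 6}
Step 5: union(5, 8) -> merged; set of 5 now {1, 2, 5, 6, 8}
Step 6: find(10) -> no change; set of 10 is {10}
Step 7: union(5, 13) -> merged; set of 5 now {1, 2, 5, 6, 8, 13}
Step 8: find(0) -> no change; set of 0 is {0}
Step 9: union(7, 13) -> merged; set of 7 now {1, 2, 5, 6, 7, 8, 13}
Step 10: union(9, 0) -> merged; set of 9 now {0, 9}
Step 11: find(0) -> no change; set of 0 is {0, 9}
Step 12: union(8, 7) -> already same set; set of 8 now {1, 2, 5, 6, 7, 8, 13}
Step 13: union(13, 1) -> already same set; set of 13 now {1, 2, 5, 6, 7, 8, 13}
Step 14: find(13) -> no change; set of 13 is {1, 2, 5, 6, 7, 8, 13}
Step 15: union(0, 13) -> merged; set of 0 now {0, 1, 2, 5, 6, 7, 8, 9, 13}
Step 16: union(8, 4) -> merged; set of 8 now {0, 1, 2, 4, 5, 6, 7, 8, 9, 13}
Step 17: union(10, 4) -> merged; set of 10 now {0, 1, 2, 4, 5, 6, 7, 8, 9, 10, 13}
Component of 13: {0, 1, 2, 4, 5, 6, 7, 8, 9, 10, 13}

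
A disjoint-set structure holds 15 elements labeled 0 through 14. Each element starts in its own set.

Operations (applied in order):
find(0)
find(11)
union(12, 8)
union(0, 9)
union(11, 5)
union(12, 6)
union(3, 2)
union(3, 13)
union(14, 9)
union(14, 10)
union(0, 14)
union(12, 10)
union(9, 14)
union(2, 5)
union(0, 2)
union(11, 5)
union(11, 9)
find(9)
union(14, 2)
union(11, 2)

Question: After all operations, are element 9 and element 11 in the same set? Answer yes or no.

Step 1: find(0) -> no change; set of 0 is {0}
Step 2: find(11) -> no change; set of 11 is {11}
Step 3: union(12, 8) -> merged; set of 12 now {8, 12}
Step 4: union(0, 9) -> merged; set of 0 now {0, 9}
Step 5: union(11, 5) -> merged; set of 11 now {5, 11}
Step 6: union(12, 6) -> merged; set of 12 now {6, 8, 12}
Step 7: union(3, 2) -> merged; set of 3 now {2, 3}
Step 8: union(3, 13) -> merged; set of 3 now {2, 3, 13}
Step 9: union(14, 9) -> merged; set of 14 now {0, 9, 14}
Step 10: union(14, 10) -> merged; set of 14 now {0, 9, 10, 14}
Step 11: union(0, 14) -> already same set; set of 0 now {0, 9, 10, 14}
Step 12: union(12, 10) -> merged; set of 12 now {0, 6, 8, 9, 10, 12, 14}
Step 13: union(9, 14) -> already same set; set of 9 now {0, 6, 8, 9, 10, 12, 14}
Step 14: union(2, 5) -> merged; set of 2 now {2, 3, 5, 11, 13}
Step 15: union(0, 2) -> merged; set of 0 now {0, 2, 3, 5, 6, 8, 9, 10, 11, 12, 13, 14}
Step 16: union(11, 5) -> already same set; set of 11 now {0, 2, 3, 5, 6, 8, 9, 10, 11, 12, 13, 14}
Step 17: union(11, 9) -> already same set; set of 11 now {0, 2, 3, 5, 6, 8, 9, 10, 11, 12, 13, 14}
Step 18: find(9) -> no change; set of 9 is {0, 2, 3, 5, 6, 8, 9, 10, 11, 12, 13, 14}
Step 19: union(14, 2) -> already same set; set of 14 now {0, 2, 3, 5, 6, 8, 9, 10, 11, 12, 13, 14}
Step 20: union(11, 2) -> already same set; set of 11 now {0, 2, 3, 5, 6, 8, 9, 10, 11, 12, 13, 14}
Set of 9: {0, 2, 3, 5, 6, 8, 9, 10, 11, 12, 13, 14}; 11 is a member.

Answer: yes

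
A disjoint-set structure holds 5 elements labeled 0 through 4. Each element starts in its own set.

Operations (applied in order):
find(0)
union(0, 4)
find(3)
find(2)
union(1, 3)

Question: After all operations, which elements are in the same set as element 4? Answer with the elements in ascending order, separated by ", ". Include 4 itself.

Step 1: find(0) -> no change; set of 0 is {0}
Step 2: union(0, 4) -> merged; set of 0 now {0, 4}
Step 3: find(3) -> no change; set of 3 is {3}
Step 4: find(2) -> no change; set of 2 is {2}
Step 5: union(1, 3) -> merged; set of 1 now {1, 3}
Component of 4: {0, 4}

Answer: 0, 4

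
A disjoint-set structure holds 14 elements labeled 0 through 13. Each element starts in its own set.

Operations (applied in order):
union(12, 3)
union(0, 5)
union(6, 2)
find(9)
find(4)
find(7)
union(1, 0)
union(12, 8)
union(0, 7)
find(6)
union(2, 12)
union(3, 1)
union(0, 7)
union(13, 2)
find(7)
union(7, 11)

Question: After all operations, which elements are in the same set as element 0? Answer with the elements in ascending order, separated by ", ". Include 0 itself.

Step 1: union(12, 3) -> merged; set of 12 now {3, 12}
Step 2: union(0, 5) -> merged; set of 0 now {0, 5}
Step 3: union(6, 2) -> merged; set of 6 now {2, 6}
Step 4: find(9) -> no change; set of 9 is {9}
Step 5: find(4) -> no change; set of 4 is {4}
Step 6: find(7) -> no change; set of 7 is {7}
Step 7: union(1, 0) -> merged; set of 1 now {0, 1, 5}
Step 8: union(12, 8) -> merged; set of 12 now {3, 8, 12}
Step 9: union(0, 7) -> merged; set of 0 now {0, 1, 5, 7}
Step 10: find(6) -> no change; set of 6 is {2, 6}
Step 11: union(2, 12) -> merged; set of 2 now {2, 3, 6, 8, 12}
Step 12: union(3, 1) -> merged; set of 3 now {0, 1, 2, 3, 5, 6, 7, 8, 12}
Step 13: union(0, 7) -> already same set; set of 0 now {0, 1, 2, 3, 5, 6, 7, 8, 12}
Step 14: union(13, 2) -> merged; set of 13 now {0, 1, 2, 3, 5, 6, 7, 8, 12, 13}
Step 15: find(7) -> no change; set of 7 is {0, 1, 2, 3, 5, 6, 7, 8, 12, 13}
Step 16: union(7, 11) -> merged; set of 7 now {0, 1, 2, 3, 5, 6, 7, 8, 11, 12, 13}
Component of 0: {0, 1, 2, 3, 5, 6, 7, 8, 11, 12, 13}

Answer: 0, 1, 2, 3, 5, 6, 7, 8, 11, 12, 13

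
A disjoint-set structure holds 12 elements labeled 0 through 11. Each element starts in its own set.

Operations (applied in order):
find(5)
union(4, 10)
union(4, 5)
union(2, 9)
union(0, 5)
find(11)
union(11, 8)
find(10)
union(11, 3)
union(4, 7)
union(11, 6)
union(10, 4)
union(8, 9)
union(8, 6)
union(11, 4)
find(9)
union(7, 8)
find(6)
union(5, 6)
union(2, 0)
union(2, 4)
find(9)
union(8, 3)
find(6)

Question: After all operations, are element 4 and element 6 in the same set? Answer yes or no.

Answer: yes

Derivation:
Step 1: find(5) -> no change; set of 5 is {5}
Step 2: union(4, 10) -> merged; set of 4 now {4, 10}
Step 3: union(4, 5) -> merged; set of 4 now {4, 5, 10}
Step 4: union(2, 9) -> merged; set of 2 now {2, 9}
Step 5: union(0, 5) -> merged; set of 0 now {0, 4, 5, 10}
Step 6: find(11) -> no change; set of 11 is {11}
Step 7: union(11, 8) -> merged; set of 11 now {8, 11}
Step 8: find(10) -> no change; set of 10 is {0, 4, 5, 10}
Step 9: union(11, 3) -> merged; set of 11 now {3, 8, 11}
Step 10: union(4, 7) -> merged; set of 4 now {0, 4, 5, 7, 10}
Step 11: union(11, 6) -> merged; set of 11 now {3, 6, 8, 11}
Step 12: union(10, 4) -> already same set; set of 10 now {0, 4, 5, 7, 10}
Step 13: union(8, 9) -> merged; set of 8 now {2, 3, 6, 8, 9, 11}
Step 14: union(8, 6) -> already same set; set of 8 now {2, 3, 6, 8, 9, 11}
Step 15: union(11, 4) -> merged; set of 11 now {0, 2, 3, 4, 5, 6, 7, 8, 9, 10, 11}
Step 16: find(9) -> no change; set of 9 is {0, 2, 3, 4, 5, 6, 7, 8, 9, 10, 11}
Step 17: union(7, 8) -> already same set; set of 7 now {0, 2, 3, 4, 5, 6, 7, 8, 9, 10, 11}
Step 18: find(6) -> no change; set of 6 is {0, 2, 3, 4, 5, 6, 7, 8, 9, 10, 11}
Step 19: union(5, 6) -> already same set; set of 5 now {0, 2, 3, 4, 5, 6, 7, 8, 9, 10, 11}
Step 20: union(2, 0) -> already same set; set of 2 now {0, 2, 3, 4, 5, 6, 7, 8, 9, 10, 11}
Step 21: union(2, 4) -> already same set; set of 2 now {0, 2, 3, 4, 5, 6, 7, 8, 9, 10, 11}
Step 22: find(9) -> no change; set of 9 is {0, 2, 3, 4, 5, 6, 7, 8, 9, 10, 11}
Step 23: union(8, 3) -> already same set; set of 8 now {0, 2, 3, 4, 5, 6, 7, 8, 9, 10, 11}
Step 24: find(6) -> no change; set of 6 is {0, 2, 3, 4, 5, 6, 7, 8, 9, 10, 11}
Set of 4: {0, 2, 3, 4, 5, 6, 7, 8, 9, 10, 11}; 6 is a member.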